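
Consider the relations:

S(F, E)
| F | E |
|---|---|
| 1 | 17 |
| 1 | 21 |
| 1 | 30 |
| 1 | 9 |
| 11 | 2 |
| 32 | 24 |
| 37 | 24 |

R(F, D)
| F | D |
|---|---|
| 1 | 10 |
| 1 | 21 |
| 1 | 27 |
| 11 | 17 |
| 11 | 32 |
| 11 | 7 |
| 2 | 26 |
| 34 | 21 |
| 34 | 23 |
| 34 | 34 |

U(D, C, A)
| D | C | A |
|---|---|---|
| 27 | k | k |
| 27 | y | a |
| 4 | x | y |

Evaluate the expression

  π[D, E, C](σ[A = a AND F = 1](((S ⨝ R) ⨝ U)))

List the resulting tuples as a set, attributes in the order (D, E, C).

{(27, 17, y), (27, 21, y), (27, 30, y), (27, 9, y)}

Joining S and R on F yields {(1, 17, 10), (1, 17, 21), (1, 17, 27), (1, 21, 10), (1, 21, 21), (1, 21, 27), (1, 30, 10), (1, 30, 21), (1, 30, 27), (1, 9, 10), (1, 9, 21), (1, 9, 27), (11, 2, 17), (11, 2, 32), (11, 2, 7)}.
Joining (S ⨝ R) and U on D yields {(1, 17, 27, k, k), (1, 17, 27, y, a), (1, 21, 27, k, k), (1, 21, 27, y, a), (1, 30, 27, k, k), (1, 30, 27, y, a), (1, 9, 27, k, k), (1, 9, 27, y, a)}.
σ[A = a AND F = 1]: keep tuples satisfying A = a AND F = 1 → {(1, 17, 27, y, a), (1, 21, 27, y, a), (1, 30, 27, y, a), (1, 9, 27, y, a)}
Keep only column(s) D, E, C: {(27, 17, y), (27, 21, y), (27, 30, y), (27, 9, y)}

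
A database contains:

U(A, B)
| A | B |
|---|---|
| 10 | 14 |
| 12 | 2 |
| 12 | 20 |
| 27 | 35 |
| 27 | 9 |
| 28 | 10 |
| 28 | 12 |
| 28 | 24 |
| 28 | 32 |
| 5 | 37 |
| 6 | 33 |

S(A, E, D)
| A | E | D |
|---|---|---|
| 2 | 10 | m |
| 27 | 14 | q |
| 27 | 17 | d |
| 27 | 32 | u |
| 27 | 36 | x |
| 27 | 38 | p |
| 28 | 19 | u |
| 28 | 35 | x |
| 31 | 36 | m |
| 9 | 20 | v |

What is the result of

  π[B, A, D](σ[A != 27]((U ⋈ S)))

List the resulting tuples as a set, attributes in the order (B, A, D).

{(10, 28, u), (10, 28, x), (12, 28, u), (12, 28, x), (24, 28, u), (24, 28, x), (32, 28, u), (32, 28, x)}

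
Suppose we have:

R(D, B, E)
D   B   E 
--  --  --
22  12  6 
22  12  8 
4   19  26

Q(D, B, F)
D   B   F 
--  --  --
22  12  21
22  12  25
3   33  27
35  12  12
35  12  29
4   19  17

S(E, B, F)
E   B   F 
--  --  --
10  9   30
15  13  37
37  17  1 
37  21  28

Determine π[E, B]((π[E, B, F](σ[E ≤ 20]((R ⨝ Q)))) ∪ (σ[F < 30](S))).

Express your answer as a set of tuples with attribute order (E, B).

{(37, 17), (37, 21), (6, 12), (8, 12)}

Natural join on D, B: {(22, 12, 6, 21), (22, 12, 6, 25), (22, 12, 8, 21), (22, 12, 8, 25), (4, 19, 26, 17)}
Selection E ≤ 20: {(22, 12, 6, 21), (22, 12, 6, 25), (22, 12, 8, 21), (22, 12, 8, 25)}
π[E, B, F]: project onto (E, B, F) → {(6, 12, 21), (6, 12, 25), (8, 12, 21), (8, 12, 25)}
Selection F < 30: {(37, 17, 1), (37, 21, 28)}
Taking the union: {(37, 17, 1), (37, 21, 28), (6, 12, 21), (6, 12, 25), (8, 12, 21), (8, 12, 25)}
π[E, B]: project onto (E, B) (2 duplicate(s) eliminated) → {(37, 17), (37, 21), (6, 12), (8, 12)}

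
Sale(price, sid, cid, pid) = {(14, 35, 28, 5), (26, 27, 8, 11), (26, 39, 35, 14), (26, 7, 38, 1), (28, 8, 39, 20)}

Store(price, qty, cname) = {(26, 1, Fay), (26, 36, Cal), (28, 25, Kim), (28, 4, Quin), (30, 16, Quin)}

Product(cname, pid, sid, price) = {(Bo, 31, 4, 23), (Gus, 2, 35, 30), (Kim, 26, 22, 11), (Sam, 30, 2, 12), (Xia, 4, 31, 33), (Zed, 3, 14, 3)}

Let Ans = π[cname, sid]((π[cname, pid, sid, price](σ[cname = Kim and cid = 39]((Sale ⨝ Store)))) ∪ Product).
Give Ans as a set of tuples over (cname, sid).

Sale ⋈ Store (natural join on price): {(26, 27, 8, 11, 1, Fay), (26, 27, 8, 11, 36, Cal), (26, 39, 35, 14, 1, Fay), (26, 39, 35, 14, 36, Cal), (26, 7, 38, 1, 1, Fay), (26, 7, 38, 1, 36, Cal), (28, 8, 39, 20, 25, Kim), (28, 8, 39, 20, 4, Quin)}
σ[cname = Kim and cid = 39]: keep tuples satisfying cname = Kim and cid = 39 → {(28, 8, 39, 20, 25, Kim)}
π[cname, pid, sid, price]: project onto (cname, pid, sid, price) → {(Kim, 20, 8, 28)}
Union: {(Kim, 20, 8, 28)} with {(Bo, 31, 4, 23), (Gus, 2, 35, 30), (Kim, 26, 22, 11), (Sam, 30, 2, 12), (Xia, 4, 31, 33), (Zed, 3, 14, 3)} → {(Bo, 31, 4, 23), (Gus, 2, 35, 30), (Kim, 20, 8, 28), (Kim, 26, 22, 11), (Sam, 30, 2, 12), (Xia, 4, 31, 33), (Zed, 3, 14, 3)}
π[cname, sid]: project onto (cname, sid) → {(Bo, 4), (Gus, 35), (Kim, 22), (Kim, 8), (Sam, 2), (Xia, 31), (Zed, 14)}

{(Bo, 4), (Gus, 35), (Kim, 22), (Kim, 8), (Sam, 2), (Xia, 31), (Zed, 14)}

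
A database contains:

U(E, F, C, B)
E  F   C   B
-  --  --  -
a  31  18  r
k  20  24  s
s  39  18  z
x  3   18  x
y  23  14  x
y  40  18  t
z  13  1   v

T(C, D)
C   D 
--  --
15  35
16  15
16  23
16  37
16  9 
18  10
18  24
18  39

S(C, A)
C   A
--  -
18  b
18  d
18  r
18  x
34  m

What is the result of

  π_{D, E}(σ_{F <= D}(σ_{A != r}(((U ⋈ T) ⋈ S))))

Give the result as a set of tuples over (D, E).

{(10, x), (24, x), (39, a), (39, s), (39, x)}

U ⋈ T (natural join on C): {(a, 31, 18, r, 10), (a, 31, 18, r, 24), (a, 31, 18, r, 39), (s, 39, 18, z, 10), (s, 39, 18, z, 24), (s, 39, 18, z, 39), (x, 3, 18, x, 10), (x, 3, 18, x, 24), (x, 3, 18, x, 39), (y, 40, 18, t, 10), (y, 40, 18, t, 24), (y, 40, 18, t, 39)}
(U ⋈ T) ⋈ S (natural join on C): {(a, 31, 18, r, 10, b), (a, 31, 18, r, 10, d), (a, 31, 18, r, 10, r), (a, 31, 18, r, 10, x), (a, 31, 18, r, 24, b), (a, 31, 18, r, 24, d), (a, 31, 18, r, 24, r), (a, 31, 18, r, 24, x), (a, 31, 18, r, 39, b), (a, 31, 18, r, 39, d), (a, 31, 18, r, 39, r), (a, 31, 18, r, 39, x), (s, 39, 18, z, 10, b), (s, 39, 18, z, 10, d), (s, 39, 18, z, 10, r), (s, 39, 18, z, 10, x), (s, 39, 18, z, 24, b), (s, 39, 18, z, 24, d), (s, 39, 18, z, 24, r), (s, 39, 18, z, 24, x), (s, 39, 18, z, 39, b), (s, 39, 18, z, 39, d), (s, 39, 18, z, 39, r), (s, 39, 18, z, 39, x), (x, 3, 18, x, 10, b), (x, 3, 18, x, 10, d), (x, 3, 18, x, 10, r), (x, 3, 18, x, 10, x), (x, 3, 18, x, 24, b), (x, 3, 18, x, 24, d), (x, 3, 18, x, 24, r), (x, 3, 18, x, 24, x), (x, 3, 18, x, 39, b), (x, 3, 18, x, 39, d), (x, 3, 18, x, 39, r), (x, 3, 18, x, 39, x), (y, 40, 18, t, 10, b), (y, 40, 18, t, 10, d), (y, 40, 18, t, 10, r), (y, 40, 18, t, 10, x), (y, 40, 18, t, 24, b), (y, 40, 18, t, 24, d), (y, 40, 18, t, 24, r), (y, 40, 18, t, 24, x), (y, 40, 18, t, 39, b), (y, 40, 18, t, 39, d), (y, 40, 18, t, 39, r), (y, 40, 18, t, 39, x)}
Filtering on A != r leaves {(a, 31, 18, r, 10, b), (a, 31, 18, r, 10, d), (a, 31, 18, r, 10, x), (a, 31, 18, r, 24, b), (a, 31, 18, r, 24, d), (a, 31, 18, r, 24, x), (a, 31, 18, r, 39, b), (a, 31, 18, r, 39, d), (a, 31, 18, r, 39, x), (s, 39, 18, z, 10, b), (s, 39, 18, z, 10, d), (s, 39, 18, z, 10, x), (s, 39, 18, z, 24, b), (s, 39, 18, z, 24, d), (s, 39, 18, z, 24, x), (s, 39, 18, z, 39, b), (s, 39, 18, z, 39, d), (s, 39, 18, z, 39, x), (x, 3, 18, x, 10, b), (x, 3, 18, x, 10, d), (x, 3, 18, x, 10, x), (x, 3, 18, x, 24, b), (x, 3, 18, x, 24, d), (x, 3, 18, x, 24, x), (x, 3, 18, x, 39, b), (x, 3, 18, x, 39, d), (x, 3, 18, x, 39, x), (y, 40, 18, t, 10, b), (y, 40, 18, t, 10, d), (y, 40, 18, t, 10, x), (y, 40, 18, t, 24, b), (y, 40, 18, t, 24, d), (y, 40, 18, t, 24, x), (y, 40, 18, t, 39, b), (y, 40, 18, t, 39, d), (y, 40, 18, t, 39, x)}.
Filtering on F <= D leaves {(a, 31, 18, r, 39, b), (a, 31, 18, r, 39, d), (a, 31, 18, r, 39, x), (s, 39, 18, z, 39, b), (s, 39, 18, z, 39, d), (s, 39, 18, z, 39, x), (x, 3, 18, x, 10, b), (x, 3, 18, x, 10, d), (x, 3, 18, x, 10, x), (x, 3, 18, x, 24, b), (x, 3, 18, x, 24, d), (x, 3, 18, x, 24, x), (x, 3, 18, x, 39, b), (x, 3, 18, x, 39, d), (x, 3, 18, x, 39, x)}.
π[D, E]: project onto (D, E) (10 duplicate(s) eliminated) → {(10, x), (24, x), (39, a), (39, s), (39, x)}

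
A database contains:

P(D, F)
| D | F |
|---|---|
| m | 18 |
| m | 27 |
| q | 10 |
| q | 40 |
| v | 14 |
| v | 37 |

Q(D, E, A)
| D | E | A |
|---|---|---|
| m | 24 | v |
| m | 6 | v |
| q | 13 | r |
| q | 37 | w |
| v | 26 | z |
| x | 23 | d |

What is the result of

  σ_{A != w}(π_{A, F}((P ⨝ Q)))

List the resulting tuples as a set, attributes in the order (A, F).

{(r, 10), (r, 40), (v, 18), (v, 27), (z, 14), (z, 37)}

P ⋈ Q (natural join on D): {(m, 18, 24, v), (m, 18, 6, v), (m, 27, 24, v), (m, 27, 6, v), (q, 10, 13, r), (q, 10, 37, w), (q, 40, 13, r), (q, 40, 37, w), (v, 14, 26, z), (v, 37, 26, z)}
Keep only column(s) A, F (2 duplicate(s) eliminated): {(r, 10), (r, 40), (v, 18), (v, 27), (w, 10), (w, 40), (z, 14), (z, 37)}
Filtering on A != w leaves {(r, 10), (r, 40), (v, 18), (v, 27), (z, 14), (z, 37)}.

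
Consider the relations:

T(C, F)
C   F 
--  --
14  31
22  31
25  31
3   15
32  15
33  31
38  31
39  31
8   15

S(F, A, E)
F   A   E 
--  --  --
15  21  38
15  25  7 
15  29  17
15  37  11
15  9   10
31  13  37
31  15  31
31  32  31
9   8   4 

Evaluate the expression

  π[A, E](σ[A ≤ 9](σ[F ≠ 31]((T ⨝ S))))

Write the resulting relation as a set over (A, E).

Natural join on F: {(14, 31, 13, 37), (14, 31, 15, 31), (14, 31, 32, 31), (22, 31, 13, 37), (22, 31, 15, 31), (22, 31, 32, 31), (25, 31, 13, 37), (25, 31, 15, 31), (25, 31, 32, 31), (3, 15, 21, 38), (3, 15, 25, 7), (3, 15, 29, 17), (3, 15, 37, 11), (3, 15, 9, 10), (32, 15, 21, 38), (32, 15, 25, 7), (32, 15, 29, 17), (32, 15, 37, 11), (32, 15, 9, 10), (33, 31, 13, 37), (33, 31, 15, 31), (33, 31, 32, 31), (38, 31, 13, 37), (38, 31, 15, 31), (38, 31, 32, 31), (39, 31, 13, 37), (39, 31, 15, 31), (39, 31, 32, 31), (8, 15, 21, 38), (8, 15, 25, 7), (8, 15, 29, 17), (8, 15, 37, 11), (8, 15, 9, 10)}
σ[F ≠ 31]: keep tuples satisfying F ≠ 31 → {(3, 15, 21, 38), (3, 15, 25, 7), (3, 15, 29, 17), (3, 15, 37, 11), (3, 15, 9, 10), (32, 15, 21, 38), (32, 15, 25, 7), (32, 15, 29, 17), (32, 15, 37, 11), (32, 15, 9, 10), (8, 15, 21, 38), (8, 15, 25, 7), (8, 15, 29, 17), (8, 15, 37, 11), (8, 15, 9, 10)}
σ[A ≤ 9]: keep tuples satisfying A ≤ 9 → {(3, 15, 9, 10), (32, 15, 9, 10), (8, 15, 9, 10)}
Projecting to A, E (2 duplicate(s) eliminated): {(9, 10)}

{(9, 10)}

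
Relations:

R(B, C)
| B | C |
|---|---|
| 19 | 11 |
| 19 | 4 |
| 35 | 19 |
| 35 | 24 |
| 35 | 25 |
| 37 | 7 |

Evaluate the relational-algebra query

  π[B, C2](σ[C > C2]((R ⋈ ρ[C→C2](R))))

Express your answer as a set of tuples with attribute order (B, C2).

{(19, 4), (35, 19), (35, 24)}

ρ[C→C2]: schema becomes (B, C2); tuples unchanged.
Natural join on B: {(19, 11, 11), (19, 11, 4), (19, 4, 11), (19, 4, 4), (35, 19, 19), (35, 19, 24), (35, 19, 25), (35, 24, 19), (35, 24, 24), (35, 24, 25), (35, 25, 19), (35, 25, 24), (35, 25, 25), (37, 7, 7)}
Selection C > C2: {(19, 11, 4), (35, 24, 19), (35, 25, 19), (35, 25, 24)}
π_{B, C2} gives {(19, 4), (35, 19), (35, 24)} (1 duplicate(s) eliminated).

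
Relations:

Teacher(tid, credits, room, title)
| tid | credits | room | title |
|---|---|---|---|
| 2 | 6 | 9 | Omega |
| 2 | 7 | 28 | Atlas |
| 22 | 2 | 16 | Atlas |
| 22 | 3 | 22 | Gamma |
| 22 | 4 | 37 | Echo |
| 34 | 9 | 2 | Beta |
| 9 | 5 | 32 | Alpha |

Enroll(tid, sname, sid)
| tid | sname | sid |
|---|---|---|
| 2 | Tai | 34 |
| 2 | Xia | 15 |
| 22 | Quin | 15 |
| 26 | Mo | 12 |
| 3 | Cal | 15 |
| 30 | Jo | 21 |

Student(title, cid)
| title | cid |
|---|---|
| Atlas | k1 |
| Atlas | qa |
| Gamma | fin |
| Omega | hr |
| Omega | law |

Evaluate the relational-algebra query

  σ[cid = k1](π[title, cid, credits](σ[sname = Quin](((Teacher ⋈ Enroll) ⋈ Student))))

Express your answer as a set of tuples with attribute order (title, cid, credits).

Joining Teacher and Enroll on tid yields {(2, 6, 9, Omega, Tai, 34), (2, 6, 9, Omega, Xia, 15), (2, 7, 28, Atlas, Tai, 34), (2, 7, 28, Atlas, Xia, 15), (22, 2, 16, Atlas, Quin, 15), (22, 3, 22, Gamma, Quin, 15), (22, 4, 37, Echo, Quin, 15)}.
Joining (Teacher ⋈ Enroll) and Student on title yields {(2, 6, 9, Omega, Tai, 34, hr), (2, 6, 9, Omega, Tai, 34, law), (2, 6, 9, Omega, Xia, 15, hr), (2, 6, 9, Omega, Xia, 15, law), (2, 7, 28, Atlas, Tai, 34, k1), (2, 7, 28, Atlas, Tai, 34, qa), (2, 7, 28, Atlas, Xia, 15, k1), (2, 7, 28, Atlas, Xia, 15, qa), (22, 2, 16, Atlas, Quin, 15, k1), (22, 2, 16, Atlas, Quin, 15, qa), (22, 3, 22, Gamma, Quin, 15, fin)}.
Apply σ_{sname = Quin}; surviving tuples: {(22, 2, 16, Atlas, Quin, 15, k1), (22, 2, 16, Atlas, Quin, 15, qa), (22, 3, 22, Gamma, Quin, 15, fin)}
Projecting to title, cid, credits: {(Atlas, k1, 2), (Atlas, qa, 2), (Gamma, fin, 3)}
Apply σ_{cid = k1}; surviving tuples: {(Atlas, k1, 2)}

{(Atlas, k1, 2)}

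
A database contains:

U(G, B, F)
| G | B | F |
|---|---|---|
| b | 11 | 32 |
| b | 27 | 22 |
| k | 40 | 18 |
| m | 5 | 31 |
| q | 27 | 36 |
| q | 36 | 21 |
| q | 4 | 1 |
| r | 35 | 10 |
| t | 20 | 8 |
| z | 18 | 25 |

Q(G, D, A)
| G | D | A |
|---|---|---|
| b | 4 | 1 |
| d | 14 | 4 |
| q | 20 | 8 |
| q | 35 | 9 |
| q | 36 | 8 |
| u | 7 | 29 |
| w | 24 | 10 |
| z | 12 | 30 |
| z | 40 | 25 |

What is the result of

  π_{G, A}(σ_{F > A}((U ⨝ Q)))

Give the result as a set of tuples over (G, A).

{(b, 1), (q, 8), (q, 9)}

Natural join on G: {(b, 11, 32, 4, 1), (b, 27, 22, 4, 1), (q, 27, 36, 20, 8), (q, 27, 36, 35, 9), (q, 27, 36, 36, 8), (q, 36, 21, 20, 8), (q, 36, 21, 35, 9), (q, 36, 21, 36, 8), (q, 4, 1, 20, 8), (q, 4, 1, 35, 9), (q, 4, 1, 36, 8), (z, 18, 25, 12, 30), (z, 18, 25, 40, 25)}
Apply σ_{F > A}; surviving tuples: {(b, 11, 32, 4, 1), (b, 27, 22, 4, 1), (q, 27, 36, 20, 8), (q, 27, 36, 35, 9), (q, 27, 36, 36, 8), (q, 36, 21, 20, 8), (q, 36, 21, 35, 9), (q, 36, 21, 36, 8)}
Projecting to G, A (5 duplicate(s) eliminated): {(b, 1), (q, 8), (q, 9)}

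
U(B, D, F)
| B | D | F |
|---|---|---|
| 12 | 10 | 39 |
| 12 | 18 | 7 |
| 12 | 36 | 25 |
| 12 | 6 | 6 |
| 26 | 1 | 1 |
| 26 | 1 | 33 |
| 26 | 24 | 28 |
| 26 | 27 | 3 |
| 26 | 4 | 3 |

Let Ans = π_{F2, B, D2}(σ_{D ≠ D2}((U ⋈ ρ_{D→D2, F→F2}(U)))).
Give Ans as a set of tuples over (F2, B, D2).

{(1, 26, 1), (25, 12, 36), (28, 26, 24), (3, 26, 27), (3, 26, 4), (33, 26, 1), (39, 12, 10), (6, 12, 6), (7, 12, 18)}

ρ[D→D2, F→F2]: schema becomes (B, D2, F2); tuples unchanged.
Joining U and ρ_{D→D2, F→F2}(U) on B yields {(12, 10, 39, 10, 39), (12, 10, 39, 18, 7), (12, 10, 39, 36, 25), (12, 10, 39, 6, 6), (12, 18, 7, 10, 39), (12, 18, 7, 18, 7), (12, 18, 7, 36, 25), (12, 18, 7, 6, 6), (12, 36, 25, 10, 39), (12, 36, 25, 18, 7), (12, 36, 25, 36, 25), (12, 36, 25, 6, 6), (12, 6, 6, 10, 39), (12, 6, 6, 18, 7), (12, 6, 6, 36, 25), (12, 6, 6, 6, 6), (26, 1, 1, 1, 1), (26, 1, 1, 1, 33), (26, 1, 1, 24, 28), (26, 1, 1, 27, 3), (26, 1, 1, 4, 3), (26, 1, 33, 1, 1), (26, 1, 33, 1, 33), (26, 1, 33, 24, 28), (26, 1, 33, 27, 3), (26, 1, 33, 4, 3), (26, 24, 28, 1, 1), (26, 24, 28, 1, 33), (26, 24, 28, 24, 28), (26, 24, 28, 27, 3), (26, 24, 28, 4, 3), (26, 27, 3, 1, 1), (26, 27, 3, 1, 33), (26, 27, 3, 24, 28), (26, 27, 3, 27, 3), (26, 27, 3, 4, 3), (26, 4, 3, 1, 1), (26, 4, 3, 1, 33), (26, 4, 3, 24, 28), (26, 4, 3, 27, 3), (26, 4, 3, 4, 3)}.
Filtering on D ≠ D2 leaves {(12, 10, 39, 18, 7), (12, 10, 39, 36, 25), (12, 10, 39, 6, 6), (12, 18, 7, 10, 39), (12, 18, 7, 36, 25), (12, 18, 7, 6, 6), (12, 36, 25, 10, 39), (12, 36, 25, 18, 7), (12, 36, 25, 6, 6), (12, 6, 6, 10, 39), (12, 6, 6, 18, 7), (12, 6, 6, 36, 25), (26, 1, 1, 24, 28), (26, 1, 1, 27, 3), (26, 1, 1, 4, 3), (26, 1, 33, 24, 28), (26, 1, 33, 27, 3), (26, 1, 33, 4, 3), (26, 24, 28, 1, 1), (26, 24, 28, 1, 33), (26, 24, 28, 27, 3), (26, 24, 28, 4, 3), (26, 27, 3, 1, 1), (26, 27, 3, 1, 33), (26, 27, 3, 24, 28), (26, 27, 3, 4, 3), (26, 4, 3, 1, 1), (26, 4, 3, 1, 33), (26, 4, 3, 24, 28), (26, 4, 3, 27, 3)}.
π[F2, B, D2]: project onto (F2, B, D2) (21 duplicate(s) eliminated) → {(1, 26, 1), (25, 12, 36), (28, 26, 24), (3, 26, 27), (3, 26, 4), (33, 26, 1), (39, 12, 10), (6, 12, 6), (7, 12, 18)}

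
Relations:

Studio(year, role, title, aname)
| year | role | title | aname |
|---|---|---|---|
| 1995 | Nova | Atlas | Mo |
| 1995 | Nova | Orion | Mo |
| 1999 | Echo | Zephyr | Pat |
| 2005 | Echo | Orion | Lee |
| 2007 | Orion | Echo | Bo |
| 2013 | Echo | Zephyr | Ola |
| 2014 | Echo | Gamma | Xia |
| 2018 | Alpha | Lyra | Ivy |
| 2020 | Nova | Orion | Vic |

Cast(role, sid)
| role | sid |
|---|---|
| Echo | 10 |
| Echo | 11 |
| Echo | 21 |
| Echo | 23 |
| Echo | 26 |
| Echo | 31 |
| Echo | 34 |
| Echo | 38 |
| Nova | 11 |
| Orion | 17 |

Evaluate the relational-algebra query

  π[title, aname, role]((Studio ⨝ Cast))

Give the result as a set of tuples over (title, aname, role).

{(Atlas, Mo, Nova), (Echo, Bo, Orion), (Gamma, Xia, Echo), (Orion, Lee, Echo), (Orion, Mo, Nova), (Orion, Vic, Nova), (Zephyr, Ola, Echo), (Zephyr, Pat, Echo)}

Studio ⋈ Cast (natural join on role): {(1995, Nova, Atlas, Mo, 11), (1995, Nova, Orion, Mo, 11), (1999, Echo, Zephyr, Pat, 10), (1999, Echo, Zephyr, Pat, 11), (1999, Echo, Zephyr, Pat, 21), (1999, Echo, Zephyr, Pat, 23), (1999, Echo, Zephyr, Pat, 26), (1999, Echo, Zephyr, Pat, 31), (1999, Echo, Zephyr, Pat, 34), (1999, Echo, Zephyr, Pat, 38), (2005, Echo, Orion, Lee, 10), (2005, Echo, Orion, Lee, 11), (2005, Echo, Orion, Lee, 21), (2005, Echo, Orion, Lee, 23), (2005, Echo, Orion, Lee, 26), (2005, Echo, Orion, Lee, 31), (2005, Echo, Orion, Lee, 34), (2005, Echo, Orion, Lee, 38), (2007, Orion, Echo, Bo, 17), (2013, Echo, Zephyr, Ola, 10), (2013, Echo, Zephyr, Ola, 11), (2013, Echo, Zephyr, Ola, 21), (2013, Echo, Zephyr, Ola, 23), (2013, Echo, Zephyr, Ola, 26), (2013, Echo, Zephyr, Ola, 31), (2013, Echo, Zephyr, Ola, 34), (2013, Echo, Zephyr, Ola, 38), (2014, Echo, Gamma, Xia, 10), (2014, Echo, Gamma, Xia, 11), (2014, Echo, Gamma, Xia, 21), (2014, Echo, Gamma, Xia, 23), (2014, Echo, Gamma, Xia, 26), (2014, Echo, Gamma, Xia, 31), (2014, Echo, Gamma, Xia, 34), (2014, Echo, Gamma, Xia, 38), (2020, Nova, Orion, Vic, 11)}
Projecting to title, aname, role (28 duplicate(s) eliminated): {(Atlas, Mo, Nova), (Echo, Bo, Orion), (Gamma, Xia, Echo), (Orion, Lee, Echo), (Orion, Mo, Nova), (Orion, Vic, Nova), (Zephyr, Ola, Echo), (Zephyr, Pat, Echo)}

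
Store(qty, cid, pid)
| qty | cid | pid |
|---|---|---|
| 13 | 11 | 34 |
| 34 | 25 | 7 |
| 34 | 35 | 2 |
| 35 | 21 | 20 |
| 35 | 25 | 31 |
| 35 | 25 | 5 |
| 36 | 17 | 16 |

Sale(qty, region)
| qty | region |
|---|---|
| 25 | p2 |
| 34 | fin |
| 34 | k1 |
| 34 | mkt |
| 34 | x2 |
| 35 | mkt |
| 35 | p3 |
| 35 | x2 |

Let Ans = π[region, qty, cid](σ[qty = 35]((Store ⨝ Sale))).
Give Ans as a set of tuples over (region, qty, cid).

{(mkt, 35, 21), (mkt, 35, 25), (p3, 35, 21), (p3, 35, 25), (x2, 35, 21), (x2, 35, 25)}

Natural join on qty: {(34, 25, 7, fin), (34, 25, 7, k1), (34, 25, 7, mkt), (34, 25, 7, x2), (34, 35, 2, fin), (34, 35, 2, k1), (34, 35, 2, mkt), (34, 35, 2, x2), (35, 21, 20, mkt), (35, 21, 20, p3), (35, 21, 20, x2), (35, 25, 31, mkt), (35, 25, 31, p3), (35, 25, 31, x2), (35, 25, 5, mkt), (35, 25, 5, p3), (35, 25, 5, x2)}
Apply σ_{qty = 35}; surviving tuples: {(35, 21, 20, mkt), (35, 21, 20, p3), (35, 21, 20, x2), (35, 25, 31, mkt), (35, 25, 31, p3), (35, 25, 31, x2), (35, 25, 5, mkt), (35, 25, 5, p3), (35, 25, 5, x2)}
Projecting to region, qty, cid (3 duplicate(s) eliminated): {(mkt, 35, 21), (mkt, 35, 25), (p3, 35, 21), (p3, 35, 25), (x2, 35, 21), (x2, 35, 25)}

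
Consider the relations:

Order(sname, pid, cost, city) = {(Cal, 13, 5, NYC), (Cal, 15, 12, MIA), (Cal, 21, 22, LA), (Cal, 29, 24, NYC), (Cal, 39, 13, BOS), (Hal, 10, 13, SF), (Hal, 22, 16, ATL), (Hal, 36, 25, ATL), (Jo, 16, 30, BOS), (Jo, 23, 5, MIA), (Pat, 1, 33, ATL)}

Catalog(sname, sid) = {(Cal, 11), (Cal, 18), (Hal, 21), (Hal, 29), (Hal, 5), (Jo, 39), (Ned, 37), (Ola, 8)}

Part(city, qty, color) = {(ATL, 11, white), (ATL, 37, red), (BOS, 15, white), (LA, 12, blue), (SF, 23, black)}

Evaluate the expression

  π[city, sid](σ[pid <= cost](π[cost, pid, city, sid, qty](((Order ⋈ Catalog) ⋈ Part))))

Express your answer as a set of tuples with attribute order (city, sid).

{(BOS, 39), (LA, 11), (LA, 18), (SF, 21), (SF, 29), (SF, 5)}

Natural join on sname: {(Cal, 13, 5, NYC, 11), (Cal, 13, 5, NYC, 18), (Cal, 15, 12, MIA, 11), (Cal, 15, 12, MIA, 18), (Cal, 21, 22, LA, 11), (Cal, 21, 22, LA, 18), (Cal, 29, 24, NYC, 11), (Cal, 29, 24, NYC, 18), (Cal, 39, 13, BOS, 11), (Cal, 39, 13, BOS, 18), (Hal, 10, 13, SF, 21), (Hal, 10, 13, SF, 29), (Hal, 10, 13, SF, 5), (Hal, 22, 16, ATL, 21), (Hal, 22, 16, ATL, 29), (Hal, 22, 16, ATL, 5), (Hal, 36, 25, ATL, 21), (Hal, 36, 25, ATL, 29), (Hal, 36, 25, ATL, 5), (Jo, 16, 30, BOS, 39), (Jo, 23, 5, MIA, 39)}
Natural join on city: {(Cal, 21, 22, LA, 11, 12, blue), (Cal, 21, 22, LA, 18, 12, blue), (Cal, 39, 13, BOS, 11, 15, white), (Cal, 39, 13, BOS, 18, 15, white), (Hal, 10, 13, SF, 21, 23, black), (Hal, 10, 13, SF, 29, 23, black), (Hal, 10, 13, SF, 5, 23, black), (Hal, 22, 16, ATL, 21, 11, white), (Hal, 22, 16, ATL, 21, 37, red), (Hal, 22, 16, ATL, 29, 11, white), (Hal, 22, 16, ATL, 29, 37, red), (Hal, 22, 16, ATL, 5, 11, white), (Hal, 22, 16, ATL, 5, 37, red), (Hal, 36, 25, ATL, 21, 11, white), (Hal, 36, 25, ATL, 21, 37, red), (Hal, 36, 25, ATL, 29, 11, white), (Hal, 36, 25, ATL, 29, 37, red), (Hal, 36, 25, ATL, 5, 11, white), (Hal, 36, 25, ATL, 5, 37, red), (Jo, 16, 30, BOS, 39, 15, white)}
π_{cost, pid, city, sid, qty} gives {(13, 10, SF, 21, 23), (13, 10, SF, 29, 23), (13, 10, SF, 5, 23), (13, 39, BOS, 11, 15), (13, 39, BOS, 18, 15), (16, 22, ATL, 21, 11), (16, 22, ATL, 21, 37), (16, 22, ATL, 29, 11), (16, 22, ATL, 29, 37), (16, 22, ATL, 5, 11), (16, 22, ATL, 5, 37), (22, 21, LA, 11, 12), (22, 21, LA, 18, 12), (25, 36, ATL, 21, 11), (25, 36, ATL, 21, 37), (25, 36, ATL, 29, 11), (25, 36, ATL, 29, 37), (25, 36, ATL, 5, 11), (25, 36, ATL, 5, 37), (30, 16, BOS, 39, 15)}.
Apply σ_{pid <= cost}; surviving tuples: {(13, 10, SF, 21, 23), (13, 10, SF, 29, 23), (13, 10, SF, 5, 23), (22, 21, LA, 11, 12), (22, 21, LA, 18, 12), (30, 16, BOS, 39, 15)}
π_{city, sid} gives {(BOS, 39), (LA, 11), (LA, 18), (SF, 21), (SF, 29), (SF, 5)}.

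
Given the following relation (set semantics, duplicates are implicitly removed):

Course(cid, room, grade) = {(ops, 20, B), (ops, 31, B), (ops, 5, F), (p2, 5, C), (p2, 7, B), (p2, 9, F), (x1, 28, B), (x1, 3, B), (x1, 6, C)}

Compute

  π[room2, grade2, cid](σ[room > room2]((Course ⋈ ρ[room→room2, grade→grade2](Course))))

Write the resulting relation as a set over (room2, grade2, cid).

{(20, B, ops), (3, B, x1), (5, C, p2), (5, F, ops), (6, C, x1), (7, B, p2)}

ρ[room→room2, grade→grade2]: schema becomes (cid, room2, grade2); tuples unchanged.
Joining Course and ρ[room→room2, grade→grade2](Course) on cid yields {(ops, 20, B, 20, B), (ops, 20, B, 31, B), (ops, 20, B, 5, F), (ops, 31, B, 20, B), (ops, 31, B, 31, B), (ops, 31, B, 5, F), (ops, 5, F, 20, B), (ops, 5, F, 31, B), (ops, 5, F, 5, F), (p2, 5, C, 5, C), (p2, 5, C, 7, B), (p2, 5, C, 9, F), (p2, 7, B, 5, C), (p2, 7, B, 7, B), (p2, 7, B, 9, F), (p2, 9, F, 5, C), (p2, 9, F, 7, B), (p2, 9, F, 9, F), (x1, 28, B, 28, B), (x1, 28, B, 3, B), (x1, 28, B, 6, C), (x1, 3, B, 28, B), (x1, 3, B, 3, B), (x1, 3, B, 6, C), (x1, 6, C, 28, B), (x1, 6, C, 3, B), (x1, 6, C, 6, C)}.
Apply σ_{room > room2}; surviving tuples: {(ops, 20, B, 5, F), (ops, 31, B, 20, B), (ops, 31, B, 5, F), (p2, 7, B, 5, C), (p2, 9, F, 5, C), (p2, 9, F, 7, B), (x1, 28, B, 3, B), (x1, 28, B, 6, C), (x1, 6, C, 3, B)}
Keep only column(s) room2, grade2, cid (3 duplicate(s) eliminated): {(20, B, ops), (3, B, x1), (5, C, p2), (5, F, ops), (6, C, x1), (7, B, p2)}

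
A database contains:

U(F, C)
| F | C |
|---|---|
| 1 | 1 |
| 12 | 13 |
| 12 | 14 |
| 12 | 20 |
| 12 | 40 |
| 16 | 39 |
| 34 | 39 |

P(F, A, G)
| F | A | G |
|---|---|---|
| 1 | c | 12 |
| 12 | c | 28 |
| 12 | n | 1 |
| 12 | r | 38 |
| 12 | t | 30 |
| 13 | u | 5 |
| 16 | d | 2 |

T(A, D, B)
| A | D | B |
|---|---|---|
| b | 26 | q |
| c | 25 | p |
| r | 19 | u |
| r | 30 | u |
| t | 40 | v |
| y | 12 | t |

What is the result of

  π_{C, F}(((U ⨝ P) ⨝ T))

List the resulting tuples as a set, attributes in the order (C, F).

Joining U and P on F yields {(1, 1, c, 12), (12, 13, c, 28), (12, 13, n, 1), (12, 13, r, 38), (12, 13, t, 30), (12, 14, c, 28), (12, 14, n, 1), (12, 14, r, 38), (12, 14, t, 30), (12, 20, c, 28), (12, 20, n, 1), (12, 20, r, 38), (12, 20, t, 30), (12, 40, c, 28), (12, 40, n, 1), (12, 40, r, 38), (12, 40, t, 30), (16, 39, d, 2)}.
Joining (U ⨝ P) and T on A yields {(1, 1, c, 12, 25, p), (12, 13, c, 28, 25, p), (12, 13, r, 38, 19, u), (12, 13, r, 38, 30, u), (12, 13, t, 30, 40, v), (12, 14, c, 28, 25, p), (12, 14, r, 38, 19, u), (12, 14, r, 38, 30, u), (12, 14, t, 30, 40, v), (12, 20, c, 28, 25, p), (12, 20, r, 38, 19, u), (12, 20, r, 38, 30, u), (12, 20, t, 30, 40, v), (12, 40, c, 28, 25, p), (12, 40, r, 38, 19, u), (12, 40, r, 38, 30, u), (12, 40, t, 30, 40, v)}.
π_{C, F} gives {(1, 1), (13, 12), (14, 12), (20, 12), (40, 12)} (12 duplicate(s) eliminated).

{(1, 1), (13, 12), (14, 12), (20, 12), (40, 12)}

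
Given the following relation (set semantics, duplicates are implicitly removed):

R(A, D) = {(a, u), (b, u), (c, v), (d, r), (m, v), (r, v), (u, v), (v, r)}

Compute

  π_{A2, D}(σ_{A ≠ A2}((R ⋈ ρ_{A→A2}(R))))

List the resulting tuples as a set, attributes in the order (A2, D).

{(a, u), (b, u), (c, v), (d, r), (m, v), (r, v), (u, v), (v, r)}

ρ[A→A2]: schema becomes (A2, D); tuples unchanged.
R ⋈ ρ_{A→A2}(R) (natural join on D): {(a, u, a), (a, u, b), (b, u, a), (b, u, b), (c, v, c), (c, v, m), (c, v, r), (c, v, u), (d, r, d), (d, r, v), (m, v, c), (m, v, m), (m, v, r), (m, v, u), (r, v, c), (r, v, m), (r, v, r), (r, v, u), (u, v, c), (u, v, m), (u, v, r), (u, v, u), (v, r, d), (v, r, v)}
Apply σ_{A ≠ A2}; surviving tuples: {(a, u, b), (b, u, a), (c, v, m), (c, v, r), (c, v, u), (d, r, v), (m, v, c), (m, v, r), (m, v, u), (r, v, c), (r, v, m), (r, v, u), (u, v, c), (u, v, m), (u, v, r), (v, r, d)}
Keep only column(s) A2, D (8 duplicate(s) eliminated): {(a, u), (b, u), (c, v), (d, r), (m, v), (r, v), (u, v), (v, r)}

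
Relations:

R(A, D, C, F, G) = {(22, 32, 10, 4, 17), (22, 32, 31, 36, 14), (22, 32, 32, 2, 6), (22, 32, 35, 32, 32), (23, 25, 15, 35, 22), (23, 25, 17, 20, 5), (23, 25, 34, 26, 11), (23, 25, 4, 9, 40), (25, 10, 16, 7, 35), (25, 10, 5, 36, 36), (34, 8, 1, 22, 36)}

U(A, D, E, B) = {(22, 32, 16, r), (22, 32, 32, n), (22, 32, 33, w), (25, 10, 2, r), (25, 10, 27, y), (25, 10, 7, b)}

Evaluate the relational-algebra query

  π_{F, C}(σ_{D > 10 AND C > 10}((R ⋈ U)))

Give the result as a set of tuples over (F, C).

Joining R and U on A, D yields {(22, 32, 10, 4, 17, 16, r), (22, 32, 10, 4, 17, 32, n), (22, 32, 10, 4, 17, 33, w), (22, 32, 31, 36, 14, 16, r), (22, 32, 31, 36, 14, 32, n), (22, 32, 31, 36, 14, 33, w), (22, 32, 32, 2, 6, 16, r), (22, 32, 32, 2, 6, 32, n), (22, 32, 32, 2, 6, 33, w), (22, 32, 35, 32, 32, 16, r), (22, 32, 35, 32, 32, 32, n), (22, 32, 35, 32, 32, 33, w), (25, 10, 16, 7, 35, 2, r), (25, 10, 16, 7, 35, 27, y), (25, 10, 16, 7, 35, 7, b), (25, 10, 5, 36, 36, 2, r), (25, 10, 5, 36, 36, 27, y), (25, 10, 5, 36, 36, 7, b)}.
Selection D > 10 AND C > 10: {(22, 32, 31, 36, 14, 16, r), (22, 32, 31, 36, 14, 32, n), (22, 32, 31, 36, 14, 33, w), (22, 32, 32, 2, 6, 16, r), (22, 32, 32, 2, 6, 32, n), (22, 32, 32, 2, 6, 33, w), (22, 32, 35, 32, 32, 16, r), (22, 32, 35, 32, 32, 32, n), (22, 32, 35, 32, 32, 33, w)}
Keep only column(s) F, C (6 duplicate(s) eliminated): {(2, 32), (32, 35), (36, 31)}

{(2, 32), (32, 35), (36, 31)}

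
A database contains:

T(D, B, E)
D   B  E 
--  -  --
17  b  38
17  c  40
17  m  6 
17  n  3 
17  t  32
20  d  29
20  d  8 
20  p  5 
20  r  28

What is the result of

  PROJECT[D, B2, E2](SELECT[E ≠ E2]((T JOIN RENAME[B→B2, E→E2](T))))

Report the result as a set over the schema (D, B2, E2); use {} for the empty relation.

ρ[B→B2, E→E2]: schema becomes (D, B2, E2); tuples unchanged.
Natural join on D: {(17, b, 38, b, 38), (17, b, 38, c, 40), (17, b, 38, m, 6), (17, b, 38, n, 3), (17, b, 38, t, 32), (17, c, 40, b, 38), (17, c, 40, c, 40), (17, c, 40, m, 6), (17, c, 40, n, 3), (17, c, 40, t, 32), (17, m, 6, b, 38), (17, m, 6, c, 40), (17, m, 6, m, 6), (17, m, 6, n, 3), (17, m, 6, t, 32), (17, n, 3, b, 38), (17, n, 3, c, 40), (17, n, 3, m, 6), (17, n, 3, n, 3), (17, n, 3, t, 32), (17, t, 32, b, 38), (17, t, 32, c, 40), (17, t, 32, m, 6), (17, t, 32, n, 3), (17, t, 32, t, 32), (20, d, 29, d, 29), (20, d, 29, d, 8), (20, d, 29, p, 5), (20, d, 29, r, 28), (20, d, 8, d, 29), (20, d, 8, d, 8), (20, d, 8, p, 5), (20, d, 8, r, 28), (20, p, 5, d, 29), (20, p, 5, d, 8), (20, p, 5, p, 5), (20, p, 5, r, 28), (20, r, 28, d, 29), (20, r, 28, d, 8), (20, r, 28, p, 5), (20, r, 28, r, 28)}
σ[E ≠ E2]: keep tuples satisfying E ≠ E2 → {(17, b, 38, c, 40), (17, b, 38, m, 6), (17, b, 38, n, 3), (17, b, 38, t, 32), (17, c, 40, b, 38), (17, c, 40, m, 6), (17, c, 40, n, 3), (17, c, 40, t, 32), (17, m, 6, b, 38), (17, m, 6, c, 40), (17, m, 6, n, 3), (17, m, 6, t, 32), (17, n, 3, b, 38), (17, n, 3, c, 40), (17, n, 3, m, 6), (17, n, 3, t, 32), (17, t, 32, b, 38), (17, t, 32, c, 40), (17, t, 32, m, 6), (17, t, 32, n, 3), (20, d, 29, d, 8), (20, d, 29, p, 5), (20, d, 29, r, 28), (20, d, 8, d, 29), (20, d, 8, p, 5), (20, d, 8, r, 28), (20, p, 5, d, 29), (20, p, 5, d, 8), (20, p, 5, r, 28), (20, r, 28, d, 29), (20, r, 28, d, 8), (20, r, 28, p, 5)}
Keep only column(s) D, B2, E2 (23 duplicate(s) eliminated): {(17, b, 38), (17, c, 40), (17, m, 6), (17, n, 3), (17, t, 32), (20, d, 29), (20, d, 8), (20, p, 5), (20, r, 28)}

{(17, b, 38), (17, c, 40), (17, m, 6), (17, n, 3), (17, t, 32), (20, d, 29), (20, d, 8), (20, p, 5), (20, r, 28)}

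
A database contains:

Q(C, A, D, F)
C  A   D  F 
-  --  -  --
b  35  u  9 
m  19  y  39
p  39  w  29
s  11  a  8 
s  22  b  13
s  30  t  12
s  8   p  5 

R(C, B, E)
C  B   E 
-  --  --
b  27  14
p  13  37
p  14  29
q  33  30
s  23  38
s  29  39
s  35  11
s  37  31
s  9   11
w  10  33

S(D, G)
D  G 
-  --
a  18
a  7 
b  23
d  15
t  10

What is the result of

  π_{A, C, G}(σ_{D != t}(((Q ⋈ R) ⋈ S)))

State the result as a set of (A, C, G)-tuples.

Joining Q and R on C yields {(b, 35, u, 9, 27, 14), (p, 39, w, 29, 13, 37), (p, 39, w, 29, 14, 29), (s, 11, a, 8, 23, 38), (s, 11, a, 8, 29, 39), (s, 11, a, 8, 35, 11), (s, 11, a, 8, 37, 31), (s, 11, a, 8, 9, 11), (s, 22, b, 13, 23, 38), (s, 22, b, 13, 29, 39), (s, 22, b, 13, 35, 11), (s, 22, b, 13, 37, 31), (s, 22, b, 13, 9, 11), (s, 30, t, 12, 23, 38), (s, 30, t, 12, 29, 39), (s, 30, t, 12, 35, 11), (s, 30, t, 12, 37, 31), (s, 30, t, 12, 9, 11), (s, 8, p, 5, 23, 38), (s, 8, p, 5, 29, 39), (s, 8, p, 5, 35, 11), (s, 8, p, 5, 37, 31), (s, 8, p, 5, 9, 11)}.
Joining (Q ⋈ R) and S on D yields {(s, 11, a, 8, 23, 38, 18), (s, 11, a, 8, 23, 38, 7), (s, 11, a, 8, 29, 39, 18), (s, 11, a, 8, 29, 39, 7), (s, 11, a, 8, 35, 11, 18), (s, 11, a, 8, 35, 11, 7), (s, 11, a, 8, 37, 31, 18), (s, 11, a, 8, 37, 31, 7), (s, 11, a, 8, 9, 11, 18), (s, 11, a, 8, 9, 11, 7), (s, 22, b, 13, 23, 38, 23), (s, 22, b, 13, 29, 39, 23), (s, 22, b, 13, 35, 11, 23), (s, 22, b, 13, 37, 31, 23), (s, 22, b, 13, 9, 11, 23), (s, 30, t, 12, 23, 38, 10), (s, 30, t, 12, 29, 39, 10), (s, 30, t, 12, 35, 11, 10), (s, 30, t, 12, 37, 31, 10), (s, 30, t, 12, 9, 11, 10)}.
Apply σ_{D != t}; surviving tuples: {(s, 11, a, 8, 23, 38, 18), (s, 11, a, 8, 23, 38, 7), (s, 11, a, 8, 29, 39, 18), (s, 11, a, 8, 29, 39, 7), (s, 11, a, 8, 35, 11, 18), (s, 11, a, 8, 35, 11, 7), (s, 11, a, 8, 37, 31, 18), (s, 11, a, 8, 37, 31, 7), (s, 11, a, 8, 9, 11, 18), (s, 11, a, 8, 9, 11, 7), (s, 22, b, 13, 23, 38, 23), (s, 22, b, 13, 29, 39, 23), (s, 22, b, 13, 35, 11, 23), (s, 22, b, 13, 37, 31, 23), (s, 22, b, 13, 9, 11, 23)}
Projecting to A, C, G (12 duplicate(s) eliminated): {(11, s, 18), (11, s, 7), (22, s, 23)}

{(11, s, 18), (11, s, 7), (22, s, 23)}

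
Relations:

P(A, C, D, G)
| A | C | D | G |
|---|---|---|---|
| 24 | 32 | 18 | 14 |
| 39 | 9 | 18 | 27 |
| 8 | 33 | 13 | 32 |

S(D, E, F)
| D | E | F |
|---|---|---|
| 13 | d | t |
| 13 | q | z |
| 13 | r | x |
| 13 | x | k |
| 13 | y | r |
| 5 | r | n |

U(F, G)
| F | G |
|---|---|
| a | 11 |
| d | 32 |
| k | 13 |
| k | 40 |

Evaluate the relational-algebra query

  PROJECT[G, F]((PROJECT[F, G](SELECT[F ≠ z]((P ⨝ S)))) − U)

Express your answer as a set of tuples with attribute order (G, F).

Joining P and S on D yields {(8, 33, 13, 32, d, t), (8, 33, 13, 32, q, z), (8, 33, 13, 32, r, x), (8, 33, 13, 32, x, k), (8, 33, 13, 32, y, r)}.
Selection F ≠ z: {(8, 33, 13, 32, d, t), (8, 33, 13, 32, r, x), (8, 33, 13, 32, x, k), (8, 33, 13, 32, y, r)}
Projecting to F, G: {(k, 32), (r, 32), (t, 32), (x, 32)}
Set difference of the two operands is {(k, 32), (r, 32), (t, 32), (x, 32)}.
Projecting to G, F: {(32, k), (32, r), (32, t), (32, x)}

{(32, k), (32, r), (32, t), (32, x)}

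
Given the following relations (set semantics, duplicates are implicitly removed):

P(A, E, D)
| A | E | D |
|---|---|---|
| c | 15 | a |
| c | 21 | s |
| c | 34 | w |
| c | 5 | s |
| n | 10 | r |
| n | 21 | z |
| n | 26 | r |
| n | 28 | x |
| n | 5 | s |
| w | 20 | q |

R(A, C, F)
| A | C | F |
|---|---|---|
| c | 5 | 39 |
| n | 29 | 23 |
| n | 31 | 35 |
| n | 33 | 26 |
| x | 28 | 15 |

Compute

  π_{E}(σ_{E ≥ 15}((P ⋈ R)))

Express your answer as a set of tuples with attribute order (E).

{15, 21, 26, 28, 34}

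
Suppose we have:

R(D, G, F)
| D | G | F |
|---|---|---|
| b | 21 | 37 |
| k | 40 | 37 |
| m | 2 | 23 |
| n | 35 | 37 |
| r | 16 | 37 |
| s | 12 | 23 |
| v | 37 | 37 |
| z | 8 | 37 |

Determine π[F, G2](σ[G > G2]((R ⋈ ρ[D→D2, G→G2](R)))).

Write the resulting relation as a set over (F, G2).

ρ[D→D2, G→G2]: schema becomes (D2, G2, F); tuples unchanged.
R ⋈ ρ[D→D2, G→G2](R) (natural join on F): {(b, 21, 37, b, 21), (b, 21, 37, k, 40), (b, 21, 37, n, 35), (b, 21, 37, r, 16), (b, 21, 37, v, 37), (b, 21, 37, z, 8), (k, 40, 37, b, 21), (k, 40, 37, k, 40), (k, 40, 37, n, 35), (k, 40, 37, r, 16), (k, 40, 37, v, 37), (k, 40, 37, z, 8), (m, 2, 23, m, 2), (m, 2, 23, s, 12), (n, 35, 37, b, 21), (n, 35, 37, k, 40), (n, 35, 37, n, 35), (n, 35, 37, r, 16), (n, 35, 37, v, 37), (n, 35, 37, z, 8), (r, 16, 37, b, 21), (r, 16, 37, k, 40), (r, 16, 37, n, 35), (r, 16, 37, r, 16), (r, 16, 37, v, 37), (r, 16, 37, z, 8), (s, 12, 23, m, 2), (s, 12, 23, s, 12), (v, 37, 37, b, 21), (v, 37, 37, k, 40), (v, 37, 37, n, 35), (v, 37, 37, r, 16), (v, 37, 37, v, 37), (v, 37, 37, z, 8), (z, 8, 37, b, 21), (z, 8, 37, k, 40), (z, 8, 37, n, 35), (z, 8, 37, r, 16), (z, 8, 37, v, 37), (z, 8, 37, z, 8)}
σ[G > G2]: keep tuples satisfying G > G2 → {(b, 21, 37, r, 16), (b, 21, 37, z, 8), (k, 40, 37, b, 21), (k, 40, 37, n, 35), (k, 40, 37, r, 16), (k, 40, 37, v, 37), (k, 40, 37, z, 8), (n, 35, 37, b, 21), (n, 35, 37, r, 16), (n, 35, 37, z, 8), (r, 16, 37, z, 8), (s, 12, 23, m, 2), (v, 37, 37, b, 21), (v, 37, 37, n, 35), (v, 37, 37, r, 16), (v, 37, 37, z, 8)}
Keep only column(s) F, G2 (10 duplicate(s) eliminated): {(23, 2), (37, 16), (37, 21), (37, 35), (37, 37), (37, 8)}

{(23, 2), (37, 16), (37, 21), (37, 35), (37, 37), (37, 8)}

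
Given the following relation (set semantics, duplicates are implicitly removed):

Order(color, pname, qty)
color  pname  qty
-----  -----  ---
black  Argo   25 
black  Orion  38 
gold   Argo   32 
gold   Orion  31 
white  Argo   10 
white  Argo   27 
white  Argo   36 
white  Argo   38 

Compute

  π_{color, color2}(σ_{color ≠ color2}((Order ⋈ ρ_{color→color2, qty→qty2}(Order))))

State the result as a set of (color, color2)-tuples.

ρ[color→color2, qty→qty2]: schema becomes (color2, pname, qty2); tuples unchanged.
Joining Order and ρ_{color→color2, qty→qty2}(Order) on pname yields {(black, Argo, 25, black, 25), (black, Argo, 25, gold, 32), (black, Argo, 25, white, 10), (black, Argo, 25, white, 27), (black, Argo, 25, white, 36), (black, Argo, 25, white, 38), (black, Orion, 38, black, 38), (black, Orion, 38, gold, 31), (gold, Argo, 32, black, 25), (gold, Argo, 32, gold, 32), (gold, Argo, 32, white, 10), (gold, Argo, 32, white, 27), (gold, Argo, 32, white, 36), (gold, Argo, 32, white, 38), (gold, Orion, 31, black, 38), (gold, Orion, 31, gold, 31), (white, Argo, 10, black, 25), (white, Argo, 10, gold, 32), (white, Argo, 10, white, 10), (white, Argo, 10, white, 27), (white, Argo, 10, white, 36), (white, Argo, 10, white, 38), (white, Argo, 27, black, 25), (white, Argo, 27, gold, 32), (white, Argo, 27, white, 10), (white, Argo, 27, white, 27), (white, Argo, 27, white, 36), (white, Argo, 27, white, 38), (white, Argo, 36, black, 25), (white, Argo, 36, gold, 32), (white, Argo, 36, white, 10), (white, Argo, 36, white, 27), (white, Argo, 36, white, 36), (white, Argo, 36, white, 38), (white, Argo, 38, black, 25), (white, Argo, 38, gold, 32), (white, Argo, 38, white, 10), (white, Argo, 38, white, 27), (white, Argo, 38, white, 36), (white, Argo, 38, white, 38)}.
Apply σ_{color ≠ color2}; surviving tuples: {(black, Argo, 25, gold, 32), (black, Argo, 25, white, 10), (black, Argo, 25, white, 27), (black, Argo, 25, white, 36), (black, Argo, 25, white, 38), (black, Orion, 38, gold, 31), (gold, Argo, 32, black, 25), (gold, Argo, 32, white, 10), (gold, Argo, 32, white, 27), (gold, Argo, 32, white, 36), (gold, Argo, 32, white, 38), (gold, Orion, 31, black, 38), (white, Argo, 10, black, 25), (white, Argo, 10, gold, 32), (white, Argo, 27, black, 25), (white, Argo, 27, gold, 32), (white, Argo, 36, black, 25), (white, Argo, 36, gold, 32), (white, Argo, 38, black, 25), (white, Argo, 38, gold, 32)}
Projecting to color, color2 (14 duplicate(s) eliminated): {(black, gold), (black, white), (gold, black), (gold, white), (white, black), (white, gold)}

{(black, gold), (black, white), (gold, black), (gold, white), (white, black), (white, gold)}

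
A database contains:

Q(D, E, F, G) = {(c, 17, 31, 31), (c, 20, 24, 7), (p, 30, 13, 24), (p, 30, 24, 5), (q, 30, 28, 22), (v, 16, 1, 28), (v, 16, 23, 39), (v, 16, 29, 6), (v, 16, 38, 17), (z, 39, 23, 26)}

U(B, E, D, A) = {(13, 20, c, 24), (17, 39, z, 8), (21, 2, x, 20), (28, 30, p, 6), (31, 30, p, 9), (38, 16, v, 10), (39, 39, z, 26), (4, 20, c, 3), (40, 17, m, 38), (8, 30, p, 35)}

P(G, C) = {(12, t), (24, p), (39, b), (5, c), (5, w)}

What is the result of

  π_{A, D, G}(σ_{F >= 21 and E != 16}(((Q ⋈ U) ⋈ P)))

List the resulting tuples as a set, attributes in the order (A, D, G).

Q ⋈ U (natural join on D, E): {(c, 20, 24, 7, 13, 24), (c, 20, 24, 7, 4, 3), (p, 30, 13, 24, 28, 6), (p, 30, 13, 24, 31, 9), (p, 30, 13, 24, 8, 35), (p, 30, 24, 5, 28, 6), (p, 30, 24, 5, 31, 9), (p, 30, 24, 5, 8, 35), (v, 16, 1, 28, 38, 10), (v, 16, 23, 39, 38, 10), (v, 16, 29, 6, 38, 10), (v, 16, 38, 17, 38, 10), (z, 39, 23, 26, 17, 8), (z, 39, 23, 26, 39, 26)}
(Q ⋈ U) ⋈ P (natural join on G): {(p, 30, 13, 24, 28, 6, p), (p, 30, 13, 24, 31, 9, p), (p, 30, 13, 24, 8, 35, p), (p, 30, 24, 5, 28, 6, c), (p, 30, 24, 5, 28, 6, w), (p, 30, 24, 5, 31, 9, c), (p, 30, 24, 5, 31, 9, w), (p, 30, 24, 5, 8, 35, c), (p, 30, 24, 5, 8, 35, w), (v, 16, 23, 39, 38, 10, b)}
Apply σ_{F >= 21 and E != 16}; surviving tuples: {(p, 30, 24, 5, 28, 6, c), (p, 30, 24, 5, 28, 6, w), (p, 30, 24, 5, 31, 9, c), (p, 30, 24, 5, 31, 9, w), (p, 30, 24, 5, 8, 35, c), (p, 30, 24, 5, 8, 35, w)}
π_{A, D, G} gives {(35, p, 5), (6, p, 5), (9, p, 5)} (3 duplicate(s) eliminated).

{(35, p, 5), (6, p, 5), (9, p, 5)}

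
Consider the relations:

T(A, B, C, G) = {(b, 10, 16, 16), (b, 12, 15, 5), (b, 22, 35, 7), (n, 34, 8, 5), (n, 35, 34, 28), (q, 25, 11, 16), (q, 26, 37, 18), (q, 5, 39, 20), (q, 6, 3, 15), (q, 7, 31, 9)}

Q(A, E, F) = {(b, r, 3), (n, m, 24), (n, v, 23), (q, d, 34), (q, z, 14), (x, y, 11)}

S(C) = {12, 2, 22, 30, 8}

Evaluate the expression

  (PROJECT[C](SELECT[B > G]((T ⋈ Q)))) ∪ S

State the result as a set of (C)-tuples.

{11, 12, 15, 2, 22, 30, 34, 35, 37, 8}

Joining T and Q on A yields {(b, 10, 16, 16, r, 3), (b, 12, 15, 5, r, 3), (b, 22, 35, 7, r, 3), (n, 34, 8, 5, m, 24), (n, 34, 8, 5, v, 23), (n, 35, 34, 28, m, 24), (n, 35, 34, 28, v, 23), (q, 25, 11, 16, d, 34), (q, 25, 11, 16, z, 14), (q, 26, 37, 18, d, 34), (q, 26, 37, 18, z, 14), (q, 5, 39, 20, d, 34), (q, 5, 39, 20, z, 14), (q, 6, 3, 15, d, 34), (q, 6, 3, 15, z, 14), (q, 7, 31, 9, d, 34), (q, 7, 31, 9, z, 14)}.
Filtering on B > G leaves {(b, 12, 15, 5, r, 3), (b, 22, 35, 7, r, 3), (n, 34, 8, 5, m, 24), (n, 34, 8, 5, v, 23), (n, 35, 34, 28, m, 24), (n, 35, 34, 28, v, 23), (q, 25, 11, 16, d, 34), (q, 25, 11, 16, z, 14), (q, 26, 37, 18, d, 34), (q, 26, 37, 18, z, 14)}.
Projecting to C (4 duplicate(s) eliminated): {11, 15, 34, 35, 37, 8}
Union: {11, 15, 34, 35, 37, 8} with {12, 2, 22, 30, 8} → {11, 12, 15, 2, 22, 30, 34, 35, 37, 8}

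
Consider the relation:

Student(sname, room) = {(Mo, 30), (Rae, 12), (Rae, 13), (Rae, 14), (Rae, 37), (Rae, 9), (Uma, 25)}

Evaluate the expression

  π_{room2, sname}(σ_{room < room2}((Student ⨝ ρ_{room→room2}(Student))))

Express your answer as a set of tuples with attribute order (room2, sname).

ρ[room→room2]: schema becomes (sname, room2); tuples unchanged.
Student ⋈ ρ_{room→room2}(Student) (natural join on sname): {(Mo, 30, 30), (Rae, 12, 12), (Rae, 12, 13), (Rae, 12, 14), (Rae, 12, 37), (Rae, 12, 9), (Rae, 13, 12), (Rae, 13, 13), (Rae, 13, 14), (Rae, 13, 37), (Rae, 13, 9), (Rae, 14, 12), (Rae, 14, 13), (Rae, 14, 14), (Rae, 14, 37), (Rae, 14, 9), (Rae, 37, 12), (Rae, 37, 13), (Rae, 37, 14), (Rae, 37, 37), (Rae, 37, 9), (Rae, 9, 12), (Rae, 9, 13), (Rae, 9, 14), (Rae, 9, 37), (Rae, 9, 9), (Uma, 25, 25)}
Apply σ_{room < room2}; surviving tuples: {(Rae, 12, 13), (Rae, 12, 14), (Rae, 12, 37), (Rae, 13, 14), (Rae, 13, 37), (Rae, 14, 37), (Rae, 9, 12), (Rae, 9, 13), (Rae, 9, 14), (Rae, 9, 37)}
π_{room2, sname} gives {(12, Rae), (13, Rae), (14, Rae), (37, Rae)} (6 duplicate(s) eliminated).

{(12, Rae), (13, Rae), (14, Rae), (37, Rae)}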